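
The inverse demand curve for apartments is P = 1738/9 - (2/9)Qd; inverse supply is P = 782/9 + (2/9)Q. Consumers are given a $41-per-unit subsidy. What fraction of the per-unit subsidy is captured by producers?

Pre-subsidy: 1738/9 - (2/9)Q = 782/9 + (2/9)Q gives Q* = 239 and P* = 140.
With the rebate, buyers effectively pay Pb = Ps − 41, where Ps is the price sellers receive.
On the curves, Pb = 1738/9 - (2/9)Q and Ps = 782/9 + (2/9)Q; the wedge Ps − Pb = 41 gives 782/9 + (2/9)Q − (1738/9 - (2/9)Q) = 41, so Q' = 331.25.
Then Pb = 1738/9 − (2/9)·331.25 = 119.5 and Ps = 782/9 + (2/9)·331.25 = 160.5.
Buyers' price falls by P* − Pb = 140 − 119.5 = 20.5; sellers' price rises by Ps − P* = 160.5 − 140 = 20.5.
So producers capture 20.5/41 = 0.5 of each unit of subsidy.

Producer share = 0.5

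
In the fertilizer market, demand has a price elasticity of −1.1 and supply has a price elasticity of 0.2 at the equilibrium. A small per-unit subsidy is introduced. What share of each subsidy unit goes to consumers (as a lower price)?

Consumer share = 2/13

For a small subsidy around the equilibrium, the benefit split depends on the relative slopes, which at a point are proportional to the elasticities.
Buyer share = εs/(εs + |εd|) = 0.2/(0.2 + 1.1) = 2/13; seller share = |εd|/(εs + |εd|) = 11/13.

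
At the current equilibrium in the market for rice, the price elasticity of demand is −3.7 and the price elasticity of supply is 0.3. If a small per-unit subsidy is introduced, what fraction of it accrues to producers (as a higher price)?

For a small subsidy around the equilibrium, the benefit split depends on the relative slopes, which at a point are proportional to the elasticities.
Buyer share = εs/(εs + |εd|) = 0.3/(0.3 + 3.7) = 0.075; seller share = |εd|/(εs + |εd|) = 0.925.
So producers capture 0.925 of the subsidy.

Producer share = 0.925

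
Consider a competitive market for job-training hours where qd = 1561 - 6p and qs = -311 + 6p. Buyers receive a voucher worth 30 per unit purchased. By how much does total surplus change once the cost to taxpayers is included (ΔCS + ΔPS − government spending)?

Net change in total surplus = -1350

Pre-subsidy: 1561 - 6p = -311 + 6p gives p* = 156, q* = 625.
With the rebate, buyers effectively pay pb = ps − 30, where ps is the price sellers receive.
Demand in terms of ps becomes qd = 1561 − 6(ps − 30) = 1741 - 6ps. Setting this equal to supply: 1741 - 6ps = -311 + 6ps, so ps = 171.
Buyers pay pb = 171 − 30 = 141; q' = -311 + 6·171 = 715.
ΔCS = ½(625 + 715)(156 − 141) = 10050; ΔPS = ½(625 + 715)(171 − 156) = 10050.
Government spending = 30 × 715 = 21450.
Net change = 10050 + 10050 − 21450 = -1350. The loss equals the DWL triangle ½·30·90.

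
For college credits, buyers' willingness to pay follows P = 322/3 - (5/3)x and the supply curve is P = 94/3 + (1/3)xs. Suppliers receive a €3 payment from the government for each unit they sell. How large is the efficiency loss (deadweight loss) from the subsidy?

Deadweight loss = €2.25

Pre-subsidy: 322/3 - (5/3)x = 94/3 + (1/3)x gives x* = 38 and P* = 44.
With the subsidy, sellers receive Ps = Pb + 3 for each unit, where Pb is the price buyers pay.
On the curves, Pb = 322/3 - (5/3)x and Ps = 94/3 + (1/3)x; the wedge Ps − Pb = 3 gives 94/3 + (1/3)x − (322/3 - (5/3)x) = 3, so x' = 39.5.
Then Pb = 322/3 − (5/3)·39.5 = 41.5 and Ps = 94/3 + (1/3)·39.5 = 44.5.
The subsidy expands output by 39.5 − 38 = 1.5 past the efficient level; on those units the gap between marginal cost and willingness to pay runs from 0 up to 3.
DWL = ½ × 3 × 1.5 = 2.25.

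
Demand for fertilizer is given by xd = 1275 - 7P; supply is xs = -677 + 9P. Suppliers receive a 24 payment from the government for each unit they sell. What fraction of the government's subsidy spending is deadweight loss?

Pre-subsidy: 1275 - 7P = -677 + 9P gives P* = 122, x* = 421.
With the subsidy, sellers receive Ps = Pb + 24 for each unit, where Pb is the price buyers pay.
Supply in terms of Pb becomes xs = -677 + 9(Pb + 24) = -461 + 9Pb. Setting this equal to demand: 1275 - 7Pb = -461 + 9Pb, so Pb = 108.5.
Sellers receive Ps = 108.5 + 24 = 132.5; x' = 1275 − 7·108.5 = 515.5.
ΔCS = ½(421 + 515.5)(122 − 108.5) = 6321.375; ΔPS = ½(421 + 515.5)(132.5 − 122) = 4916.625.
Government spending = 24 × 515.5 = 12372.
DWL = ½ × 24 × (515.5 − 421) = 1134; fraction = 1134 / 12372 = 189/2062.

DWL / government spending = 189/2062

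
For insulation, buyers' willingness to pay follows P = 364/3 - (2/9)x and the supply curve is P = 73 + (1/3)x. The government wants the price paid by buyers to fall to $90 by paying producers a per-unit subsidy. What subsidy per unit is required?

Required subsidy s = $30 per unit

At a buyer price of 90, quantity demanded is 546 − 4.5·90 = 141.
Sellers supply 141 only when they receive Ps = 73 + (1/3)·141 = 120.
s = Ps − Pb = 120 − 90 = 30.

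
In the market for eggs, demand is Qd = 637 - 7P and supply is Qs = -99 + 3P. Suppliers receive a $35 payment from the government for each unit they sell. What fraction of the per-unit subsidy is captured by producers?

Pre-subsidy: 637 - 7P = -99 + 3P gives P* = 73.6, Q* = 121.8.
With the subsidy, sellers receive Ps = Pb + 35 for each unit, where Pb is the price buyers pay.
Supply in terms of Pb becomes Qs = -99 + 3(Pb + 35) = 6 + 3Pb. Setting this equal to demand: 637 - 7Pb = 6 + 3Pb, so Pb = 63.1.
Sellers receive Ps = 63.1 + 35 = 98.1; Q' = 637 − 7·63.1 = 195.3.
Buyers' price falls by P* − Pb = 73.6 − 63.1 = 10.5; sellers' price rises by Ps − P* = 98.1 − 73.6 = 24.5.
So producers capture 24.5/35 = 0.7 of each unit of subsidy.

Producer share = 0.7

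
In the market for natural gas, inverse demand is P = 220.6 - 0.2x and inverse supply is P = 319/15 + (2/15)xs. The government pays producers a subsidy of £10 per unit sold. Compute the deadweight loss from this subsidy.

Deadweight loss = £150

Pre-subsidy: 220.6 - 0.2x = 319/15 + (2/15)x gives x* = 598 and P* = 101.
With the subsidy, sellers receive Ps = Pb + 10 for each unit, where Pb is the price buyers pay.
On the curves, Pb = 220.6 - 0.2x and Ps = 319/15 + (2/15)x; the wedge Ps − Pb = 10 gives 319/15 + (2/15)x − (220.6 - 0.2x) = 10, so x' = 628.
Then Pb = 220.6 − 0.2·628 = 95 and Ps = 319/15 + (2/15)·628 = 105.
The subsidy expands output by 628 − 598 = 30 past the efficient level; on those units the gap between marginal cost and willingness to pay runs from 0 up to 10.
DWL = ½ × 10 × 30 = 150.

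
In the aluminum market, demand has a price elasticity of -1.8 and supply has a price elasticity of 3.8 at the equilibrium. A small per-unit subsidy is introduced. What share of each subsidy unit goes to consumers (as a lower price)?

For a small subsidy around the equilibrium, the benefit split depends on the relative slopes, which at a point are proportional to the elasticities.
Buyer share = εs/(εs + |εd|) = 3.8/(3.8 + 1.8) = 19/28; seller share = |εd|/(εs + |εd|) = 9/28.

Consumer share = 19/28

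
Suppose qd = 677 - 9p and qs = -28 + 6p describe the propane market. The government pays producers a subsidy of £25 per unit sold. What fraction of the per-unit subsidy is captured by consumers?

Pre-subsidy: 677 - 9p = -28 + 6p gives p* = 47, q* = 254.
With the subsidy, sellers receive ps = pb + 25 for each unit, where pb is the price buyers pay.
Supply in terms of pb becomes qs = -28 + 6(pb + 25) = 122 + 6pb. Setting this equal to demand: 677 - 9pb = 122 + 6pb, so pb = 37.
Sellers receive ps = 37 + 25 = 62; q' = 677 − 9·37 = 344.
Buyers' price falls by p* − pb = 47 − 37 = 10; sellers' price rises by ps − p* = 62 − 47 = 15.
So consumers capture 10/25 = 0.4 of each unit of subsidy.

Consumer share = 0.4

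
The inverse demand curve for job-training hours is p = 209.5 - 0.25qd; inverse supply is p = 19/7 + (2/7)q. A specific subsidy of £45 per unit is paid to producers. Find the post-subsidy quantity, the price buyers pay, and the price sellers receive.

q' = 470; buyers pay £92; sellers receive £137

Pre-subsidy: 209.5 - 0.25q = 19/7 + (2/7)q gives q* = 386 and p* = 113.
With the subsidy, sellers receive ps = pb + 45 for each unit, where pb is the price buyers pay.
On the curves, pb = 209.5 - 0.25q and ps = 19/7 + (2/7)q; the wedge ps − pb = 45 gives 19/7 + (2/7)q − (209.5 - 0.25q) = 45, so q' = 470.
Then pb = 209.5 − 0.25·470 = 92 and ps = 19/7 + (2/7)·470 = 137.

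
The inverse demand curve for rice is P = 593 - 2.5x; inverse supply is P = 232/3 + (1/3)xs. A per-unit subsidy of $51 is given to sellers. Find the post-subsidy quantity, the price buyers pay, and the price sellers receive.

x' = 200; buyers pay $93; sellers receive $144

Pre-subsidy: 593 - 2.5x = 232/3 + (1/3)x gives x* = 182 and P* = 138.
With the subsidy, sellers receive Ps = Pb + 51 for each unit, where Pb is the price buyers pay.
On the curves, Pb = 593 - 2.5x and Ps = 232/3 + (1/3)x; the wedge Ps − Pb = 51 gives 232/3 + (1/3)x − (593 - 2.5x) = 51, so x' = 200.
Then Pb = 593 − 2.5·200 = 93 and Ps = 232/3 + (1/3)·200 = 144.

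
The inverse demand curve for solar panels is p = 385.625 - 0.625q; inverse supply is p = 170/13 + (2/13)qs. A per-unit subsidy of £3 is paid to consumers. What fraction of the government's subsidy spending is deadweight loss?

Pre-subsidy: 385.625 - 0.625q = 170/13 + (2/13)q gives q* = 1435/3 and p* = 260/3.
With the rebate, buyers effectively pay pb = ps − 3, where ps is the price sellers receive.
On the curves, pb = 385.625 - 0.625q and ps = 170/13 + (2/13)q; the wedge ps − pb = 3 gives 170/13 + (2/13)q − (385.625 - 0.625q) = 3, so q' = 13019/27.
Then pb = 385.625 − 0.625·(13019/27) = 2275/27 and ps = 170/13 + (2/13)·(13019/27) = 2356/27.
ΔCS = ½(1435/3 + 13019/27)(260/3 − 2275/27) = 842855/729; ΔPS = ½(1435/3 + 13019/27)(2356/27 − 260/3) = 207472/729.
Government spending = 3 × 13019/27 = 13019/9.
DWL = ½ × 3 × (13019/27 − 1435/3) = 52/9; fraction = (52/9) / (13019/9) = 52/13019.

DWL / government spending = 52/13019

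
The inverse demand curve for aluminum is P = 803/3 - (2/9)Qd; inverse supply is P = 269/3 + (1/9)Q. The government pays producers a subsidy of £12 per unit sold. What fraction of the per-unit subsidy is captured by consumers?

Consumer share = 2/3

Pre-subsidy: 803/3 - (2/9)Q = 269/3 + (1/9)Q gives Q* = 534 and P* = 149.
With the subsidy, sellers receive Ps = Pb + 12 for each unit, where Pb is the price buyers pay.
On the curves, Pb = 803/3 - (2/9)Q and Ps = 269/3 + (1/9)Q; the wedge Ps − Pb = 12 gives 269/3 + (1/9)Q − (803/3 - (2/9)Q) = 12, so Q' = 570.
Then Pb = 803/3 − (2/9)·570 = 141 and Ps = 269/3 + (1/9)·570 = 153.
Buyers' price falls by P* − Pb = 149 − 141 = 8; sellers' price rises by Ps − P* = 153 − 149 = 4.
So consumers capture 8/12 = 2/3 of each unit of subsidy.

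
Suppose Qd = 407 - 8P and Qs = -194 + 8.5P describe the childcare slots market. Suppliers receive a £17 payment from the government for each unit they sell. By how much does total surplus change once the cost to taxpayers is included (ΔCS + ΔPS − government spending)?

Net change in total surplus = -19652/33

Pre-subsidy: 407 - 8P = -194 + 8.5P gives P* = 1202/33, Q* = 3815/33.
With the subsidy, sellers receive Ps = Pb + 17 for each unit, where Pb is the price buyers pay.
Supply in terms of Pb becomes Qs = -194 + 8.5(Pb + 17) = -49.5 + 8.5Pb. Setting this equal to demand: 407 - 8Pb = -49.5 + 8.5Pb, so Pb = 83/3.
Sellers receive Ps = 83/3 + 17 = 134/3; Q' = 407 − 8·(83/3) = 557/3.
ΔCS = ½(3815/33 + 557/3)(1202/33 − 83/3) = 478873/363; ΔPS = ½(3815/33 + 557/3)(134/3 − 1202/33) = 450704/363.
Government spending = 17 × 557/3 = 9469/3.
Net change = 478873/363 + 450704/363 − 9469/3 = -19652/33. The loss equals the DWL triangle ½·17·2312/33.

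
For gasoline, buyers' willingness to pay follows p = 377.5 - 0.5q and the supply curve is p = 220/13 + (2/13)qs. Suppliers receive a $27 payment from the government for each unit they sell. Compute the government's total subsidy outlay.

Government cost = 272079/17

Pre-subsidy: 377.5 - 0.5q = 220/13 + (2/13)q gives q* = 9375/17 and p* = 1730/17.
With the subsidy, sellers receive ps = pb + 27 for each unit, where pb is the price buyers pay.
On the curves, pb = 377.5 - 0.5q and ps = 220/13 + (2/13)q; the wedge ps − pb = 27 gives 220/13 + (2/13)q − (377.5 - 0.5q) = 27, so q' = 10077/17.
Then pb = 377.5 − 0.5·(10077/17) = 1379/17 and ps = 220/13 + (2/13)·(10077/17) = 1838/17.
Government outlay = subsidy × quantity = 27 × 10077/17 = 272079/17.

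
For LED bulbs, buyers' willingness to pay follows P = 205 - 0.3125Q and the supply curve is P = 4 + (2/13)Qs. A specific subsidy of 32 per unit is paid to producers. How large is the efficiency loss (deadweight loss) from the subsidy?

Pre-subsidy: 205 - 0.3125Q = 4 + (2/13)Q gives Q* = 41808/97 and P* = 6820/97.
With the subsidy, sellers receive Ps = Pb + 32 for each unit, where Pb is the price buyers pay.
On the curves, Pb = 205 - 0.3125Q and Ps = 4 + (2/13)Q; the wedge Ps − Pb = 32 gives 4 + (2/13)Q − (205 - 0.3125Q) = 32, so Q' = 48464/97.
Then Pb = 205 − 0.3125·(48464/97) = 4740/97 and Ps = 4 + (2/13)·(48464/97) = 7844/97.
The subsidy expands output by 48464/97 − 41808/97 = 6656/97 past the efficient level; on those units the gap between marginal cost and willingness to pay runs from 0 up to 32.
DWL = ½ × 32 × 6656/97 = 106496/97.

Deadweight loss = 106496/97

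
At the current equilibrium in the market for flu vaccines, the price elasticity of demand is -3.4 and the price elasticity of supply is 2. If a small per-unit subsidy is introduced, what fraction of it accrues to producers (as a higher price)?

Producer share = 17/27

For a small subsidy around the equilibrium, the benefit split depends on the relative slopes, which at a point are proportional to the elasticities.
Buyer share = εs/(εs + |εd|) = 2/(2 + 3.4) = 10/27; seller share = |εd|/(εs + |εd|) = 17/27.
So producers capture 17/27 of the subsidy.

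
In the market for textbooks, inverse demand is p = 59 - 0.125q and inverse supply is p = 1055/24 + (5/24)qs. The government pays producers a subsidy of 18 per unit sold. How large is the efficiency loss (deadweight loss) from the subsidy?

Pre-subsidy: 59 - 0.125q = 1055/24 + (5/24)q gives q* = 45.125 and p* = 53.359375.
With the subsidy, sellers receive ps = pb + 18 for each unit, where pb is the price buyers pay.
On the curves, pb = 59 - 0.125q and ps = 1055/24 + (5/24)q; the wedge ps − pb = 18 gives 1055/24 + (5/24)q − (59 - 0.125q) = 18, so q' = 99.125.
Then pb = 59 − 0.125·99.125 = 46.609375 and ps = 1055/24 + (5/24)·99.125 = 64.609375.
The subsidy expands output by 99.125 − 45.125 = 54 past the efficient level; on those units the gap between marginal cost and willingness to pay runs from 0 up to 18.
DWL = ½ × 18 × 54 = 486.

Deadweight loss = 486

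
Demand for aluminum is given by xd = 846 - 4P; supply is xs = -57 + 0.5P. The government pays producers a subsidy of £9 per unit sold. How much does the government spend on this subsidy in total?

Government cost = £426

Pre-subsidy: 846 - 4P = -57 + 0.5P gives P* = 602/3, x* = 130/3.
With the subsidy, sellers receive Ps = Pb + 9 for each unit, where Pb is the price buyers pay.
Supply in terms of Pb becomes xs = -57 + 0.5(Pb + 9) = -52.5 + 0.5Pb. Setting this equal to demand: 846 - 4Pb = -52.5 + 0.5Pb, so Pb = 599/3.
Sellers receive Ps = 599/3 + 9 = 626/3; x' = 846 − 4·(599/3) = 142/3.
Government outlay = subsidy × quantity = 9 × 142/3 = 426.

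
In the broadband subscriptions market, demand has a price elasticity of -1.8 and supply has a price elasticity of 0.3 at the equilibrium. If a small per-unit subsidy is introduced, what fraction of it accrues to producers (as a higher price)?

Producer share = 6/7

For a small subsidy around the equilibrium, the benefit split depends on the relative slopes, which at a point are proportional to the elasticities.
Buyer share = εs/(εs + |εd|) = 0.3/(0.3 + 1.8) = 1/7; seller share = |εd|/(εs + |εd|) = 6/7.
So producers capture 6/7 of the subsidy.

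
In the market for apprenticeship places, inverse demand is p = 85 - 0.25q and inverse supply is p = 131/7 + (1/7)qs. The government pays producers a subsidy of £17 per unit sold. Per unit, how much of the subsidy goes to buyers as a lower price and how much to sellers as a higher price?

Buyers gain 119/11 per unit; sellers gain 68/11 per unit

Pre-subsidy: 85 - 0.25q = 131/7 + (1/7)q gives q* = 1856/11 and p* = 471/11.
With the subsidy, sellers receive ps = pb + 17 for each unit, where pb is the price buyers pay.
On the curves, pb = 85 - 0.25q and ps = 131/7 + (1/7)q; the wedge ps − pb = 17 gives 131/7 + (1/7)q − (85 - 0.25q) = 17, so q' = 212.
Then pb = 85 − 0.25·212 = 32 and ps = 131/7 + (1/7)·212 = 49.
Buyers' price falls by p* − pb = 471/11 − 32 = 119/11; sellers' price rises by ps − p* = 49 − 471/11 = 68/11.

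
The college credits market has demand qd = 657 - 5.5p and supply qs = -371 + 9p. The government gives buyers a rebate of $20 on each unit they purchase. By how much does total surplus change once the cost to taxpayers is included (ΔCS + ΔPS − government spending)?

Pre-subsidy: 657 - 5.5p = -371 + 9p gives p* = 2056/29, q* = 7745/29.
With the rebate, buyers effectively pay pb = ps − 20, where ps is the price sellers receive.
Demand in terms of ps becomes qd = 657 − 5.5(ps − 20) = 767 - 5.5ps. Setting this equal to supply: 767 - 5.5ps = -371 + 9ps, so ps = 2276/29.
Buyers pay pb = 2276/29 − 20 = 1696/29; q' = -371 + 9·(2276/29) = 9725/29.
ΔCS = ½(7745/29 + 9725/29)(2056/29 − 1696/29) = 3144600/841; ΔPS = ½(7745/29 + 9725/29)(2276/29 − 2056/29) = 1921700/841.
Government spending = 20 × 9725/29 = 194500/29.
Net change = 3144600/841 + 1921700/841 − 194500/29 = -19800/29. The loss equals the DWL triangle ½·20·1980/29.

Net change in total surplus = -19800/29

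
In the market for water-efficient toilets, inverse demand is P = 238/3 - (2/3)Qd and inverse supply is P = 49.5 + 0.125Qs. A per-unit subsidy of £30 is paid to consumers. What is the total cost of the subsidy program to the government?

Pre-subsidy: 238/3 - (2/3)Q = 49.5 + 0.125Q gives Q* = 716/19 and P* = 1030/19.
With the rebate, buyers effectively pay Pb = Ps − 30, where Ps is the price sellers receive.
On the curves, Pb = 238/3 - (2/3)Q and Ps = 49.5 + 0.125Q; the wedge Ps − Pb = 30 gives 49.5 + 0.125Q − (238/3 - (2/3)Q) = 30, so Q' = 1436/19.
Then Pb = 238/3 − (2/3)·(1436/19) = 550/19 and Ps = 49.5 + 0.125·(1436/19) = 1120/19.
Government outlay = subsidy × quantity = 30 × 1436/19 = 43080/19.

Government cost = 43080/19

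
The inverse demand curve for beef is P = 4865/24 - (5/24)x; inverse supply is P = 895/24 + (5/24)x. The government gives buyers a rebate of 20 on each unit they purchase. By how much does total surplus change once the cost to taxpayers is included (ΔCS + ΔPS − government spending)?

Pre-subsidy: 4865/24 - (5/24)x = 895/24 + (5/24)x gives x* = 397 and P* = 120.
With the rebate, buyers effectively pay Pb = Ps − 20, where Ps is the price sellers receive.
On the curves, Pb = 4865/24 - (5/24)x and Ps = 895/24 + (5/24)x; the wedge Ps − Pb = 20 gives 895/24 + (5/24)x − (4865/24 - (5/24)x) = 20, so x' = 445.
Then Pb = 4865/24 − (5/24)·445 = 110 and Ps = 895/24 + (5/24)·445 = 130.
ΔCS = ½(397 + 445)(120 − 110) = 4210; ΔPS = ½(397 + 445)(130 − 120) = 4210.
Government spending = 20 × 445 = 8900.
Net change = 4210 + 4210 − 8900 = -480. The loss equals the DWL triangle ½·20·48.

Net change in total surplus = -480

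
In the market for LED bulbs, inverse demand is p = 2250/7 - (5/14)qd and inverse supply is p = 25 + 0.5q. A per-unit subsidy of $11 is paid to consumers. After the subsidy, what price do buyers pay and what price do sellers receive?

Pre-subsidy: 2250/7 - (5/14)q = 25 + 0.5q gives q* = 2075/6 and p* = 2375/12.
With the rebate, buyers effectively pay pb = ps − 11, where ps is the price sellers receive.
On the curves, pb = 2250/7 - (5/14)q and ps = 25 + 0.5q; the wedge ps − pb = 11 gives 25 + 0.5q − (2250/7 - (5/14)q) = 11, so q' = 1076/3.
Then pb = 2250/7 − (5/14)·(1076/3) = 580/3 and ps = 25 + 0.5·(1076/3) = 613/3.

Buyers pay 580/3; sellers receive 613/3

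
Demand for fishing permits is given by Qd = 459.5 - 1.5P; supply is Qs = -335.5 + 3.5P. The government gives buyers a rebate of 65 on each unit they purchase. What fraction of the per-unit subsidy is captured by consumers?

Consumer share = 0.7

Pre-subsidy: 459.5 - 1.5P = -335.5 + 3.5P gives P* = 159, Q* = 221.
With the rebate, buyers effectively pay Pb = Ps − 65, where Ps is the price sellers receive.
Demand in terms of Ps becomes Qd = 459.5 − 1.5(Ps − 65) = 557 - 1.5Ps. Setting this equal to supply: 557 - 1.5Ps = -335.5 + 3.5Ps, so Ps = 178.5.
Buyers pay Pb = 178.5 − 65 = 113.5; Q' = -335.5 + 3.5·178.5 = 289.25.
Buyers' price falls by P* − Pb = 159 − 113.5 = 45.5; sellers' price rises by Ps − P* = 178.5 − 159 = 19.5.
So consumers capture 45.5/65 = 0.7 of each unit of subsidy.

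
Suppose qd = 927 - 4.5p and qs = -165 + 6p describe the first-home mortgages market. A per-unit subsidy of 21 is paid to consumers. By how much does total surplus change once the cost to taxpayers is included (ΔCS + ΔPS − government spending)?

Pre-subsidy: 927 - 4.5p = -165 + 6p gives p* = 104, q* = 459.
With the rebate, buyers effectively pay pb = ps − 21, where ps is the price sellers receive.
Demand in terms of ps becomes qd = 927 − 4.5(ps − 21) = 1021.5 - 4.5ps. Setting this equal to supply: 1021.5 - 4.5ps = -165 + 6ps, so ps = 113.
Buyers pay pb = 113 − 21 = 92; q' = -165 + 6·113 = 513.
ΔCS = ½(459 + 513)(104 − 92) = 5832; ΔPS = ½(459 + 513)(113 − 104) = 4374.
Government spending = 21 × 513 = 10773.
Net change = 5832 + 4374 − 10773 = -567. The loss equals the DWL triangle ½·21·54.

Net change in total surplus = -567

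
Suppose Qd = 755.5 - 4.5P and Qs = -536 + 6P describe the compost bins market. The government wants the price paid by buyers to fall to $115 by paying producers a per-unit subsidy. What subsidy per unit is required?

Required subsidy s = $14 per unit

At a buyer price of 115, quantity demanded is 755.5 − 4.5·115 = 238.
Sellers supply 238 only when they receive Ps with -536 + 6·Ps = 238, i.e. Ps = 129.
s = Ps − Pb = 129 − 115 = 14.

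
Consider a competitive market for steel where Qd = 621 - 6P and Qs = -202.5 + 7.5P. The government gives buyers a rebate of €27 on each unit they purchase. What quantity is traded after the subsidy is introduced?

Q' = 345

Pre-subsidy: 621 - 6P = -202.5 + 7.5P gives P* = 61, Q* = 255.
With the rebate, buyers effectively pay Pb = Ps − 27, where Ps is the price sellers receive.
Demand in terms of Ps becomes Qd = 621 − 6(Ps − 27) = 783 - 6Ps. Setting this equal to supply: 783 - 6Ps = -202.5 + 7.5Ps, so Ps = 73.
Buyers pay Pb = 73 − 27 = 46; Q' = -202.5 + 7.5·73 = 345.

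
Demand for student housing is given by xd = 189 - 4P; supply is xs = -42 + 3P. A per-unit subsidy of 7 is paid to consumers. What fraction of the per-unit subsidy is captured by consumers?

Consumer share = 3/7

Pre-subsidy: 189 - 4P = -42 + 3P gives P* = 33, x* = 57.
With the rebate, buyers effectively pay Pb = Ps − 7, where Ps is the price sellers receive.
Demand in terms of Ps becomes xd = 189 − 4(Ps − 7) = 217 - 4Ps. Setting this equal to supply: 217 - 4Ps = -42 + 3Ps, so Ps = 37.
Buyers pay Pb = 37 − 7 = 30; x' = -42 + 3·37 = 69.
Buyers' price falls by P* − Pb = 33 − 30 = 3; sellers' price rises by Ps − P* = 37 − 33 = 4.
So consumers capture 3/7 = 3/7 of each unit of subsidy.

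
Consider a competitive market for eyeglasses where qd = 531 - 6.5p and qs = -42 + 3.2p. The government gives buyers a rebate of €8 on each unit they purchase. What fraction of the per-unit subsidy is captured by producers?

Pre-subsidy: 531 - 6.5p = -42 + 3.2p gives p* = 5730/97, q* = 14262/97.
With the rebate, buyers effectively pay pb = ps − 8, where ps is the price sellers receive.
Demand in terms of ps becomes qd = 531 − 6.5(ps − 8) = 583 - 6.5ps. Setting this equal to supply: 583 - 6.5ps = -42 + 3.2ps, so ps = 6250/97.
Buyers pay pb = 6250/97 − 8 = 5474/97; q' = -42 + 3.2·(6250/97) = 15926/97.
Buyers' price falls by p* − pb = 5730/97 − 5474/97 = 256/97; sellers' price rises by ps − p* = 6250/97 − 5730/97 = 520/97.
So producers capture (520/97)/8 = 65/97 of each unit of subsidy.

Producer share = 65/97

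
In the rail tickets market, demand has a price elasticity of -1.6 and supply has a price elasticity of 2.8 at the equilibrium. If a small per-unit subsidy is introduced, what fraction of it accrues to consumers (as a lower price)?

Consumer share = 7/11

For a small subsidy around the equilibrium, the benefit split depends on the relative slopes, which at a point are proportional to the elasticities.
Buyer share = εs/(εs + |εd|) = 2.8/(2.8 + 1.6) = 7/11; seller share = |εd|/(εs + |εd|) = 4/11.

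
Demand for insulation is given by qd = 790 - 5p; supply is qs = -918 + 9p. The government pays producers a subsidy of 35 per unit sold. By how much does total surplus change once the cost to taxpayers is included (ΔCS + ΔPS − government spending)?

Pre-subsidy: 790 - 5p = -918 + 9p gives p* = 122, q* = 180.
With the subsidy, sellers receive ps = pb + 35 for each unit, where pb is the price buyers pay.
Supply in terms of pb becomes qs = -918 + 9(pb + 35) = -603 + 9pb. Setting this equal to demand: 790 - 5pb = -603 + 9pb, so pb = 99.5.
Sellers receive ps = 99.5 + 35 = 134.5; q' = 790 − 5·99.5 = 292.5.
ΔCS = ½(180 + 292.5)(122 − 99.5) = 5315.625; ΔPS = ½(180 + 292.5)(134.5 − 122) = 2953.125.
Government spending = 35 × 292.5 = 10237.5.
Net change = 5315.625 + 2953.125 − 10237.5 = -1968.75. The loss equals the DWL triangle ½·35·112.5.

Net change in total surplus = -1968.75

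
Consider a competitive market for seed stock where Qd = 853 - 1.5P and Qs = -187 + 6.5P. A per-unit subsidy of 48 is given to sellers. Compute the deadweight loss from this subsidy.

Pre-subsidy: 853 - 1.5P = -187 + 6.5P gives P* = 130, Q* = 658.
With the subsidy, sellers receive Ps = Pb + 48 for each unit, where Pb is the price buyers pay.
Supply in terms of Pb becomes Qs = -187 + 6.5(Pb + 48) = 125 + 6.5Pb. Setting this equal to demand: 853 - 1.5Pb = 125 + 6.5Pb, so Pb = 91.
Sellers receive Ps = 91 + 48 = 139; Q' = 853 − 1.5·91 = 716.5.
The subsidy expands output by 716.5 − 658 = 58.5 past the efficient level; on those units the gap between marginal cost and willingness to pay runs from 0 up to 48.
DWL = ½ × 48 × 58.5 = 1404.

Deadweight loss = 1404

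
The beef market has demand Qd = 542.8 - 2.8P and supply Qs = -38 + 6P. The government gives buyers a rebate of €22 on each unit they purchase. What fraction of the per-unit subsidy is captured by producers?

Pre-subsidy: 542.8 - 2.8P = -38 + 6P gives P* = 66, Q* = 358.
With the rebate, buyers effectively pay Pb = Ps − 22, where Ps is the price sellers receive.
Demand in terms of Ps becomes Qd = 542.8 − 2.8(Ps − 22) = 604.4 - 2.8Ps. Setting this equal to supply: 604.4 - 2.8Ps = -38 + 6Ps, so Ps = 73.
Buyers pay Pb = 73 − 22 = 51; Q' = -38 + 6·73 = 400.
Buyers' price falls by P* − Pb = 66 − 51 = 15; sellers' price rises by Ps − P* = 73 − 66 = 7.
So producers capture 7/22 = 7/22 of each unit of subsidy.

Producer share = 7/22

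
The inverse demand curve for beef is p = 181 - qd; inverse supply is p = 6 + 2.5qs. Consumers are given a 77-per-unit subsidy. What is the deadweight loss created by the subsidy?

Deadweight loss = 847

Pre-subsidy: 181 - q = 6 + 2.5q gives q* = 50 and p* = 131.
With the rebate, buyers effectively pay pb = ps − 77, where ps is the price sellers receive.
On the curves, pb = 181 - q and ps = 6 + 2.5q; the wedge ps − pb = 77 gives 6 + 2.5q − (181 - q) = 77, so q' = 72.
Then pb = 181 − 1·72 = 109 and ps = 6 + 2.5·72 = 186.
The subsidy expands output by 72 − 50 = 22 past the efficient level; on those units the gap between marginal cost and willingness to pay runs from 0 up to 77.
DWL = ½ × 77 × 22 = 847.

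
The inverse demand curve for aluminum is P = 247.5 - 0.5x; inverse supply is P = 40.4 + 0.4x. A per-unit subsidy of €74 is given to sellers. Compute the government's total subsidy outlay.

Pre-subsidy: 247.5 - 0.5x = 40.4 + 0.4x gives x* = 2071/9 and P* = 1192/9.
With the subsidy, sellers receive Ps = Pb + 74 for each unit, where Pb is the price buyers pay.
On the curves, Pb = 247.5 - 0.5x and Ps = 40.4 + 0.4x; the wedge Ps − Pb = 74 gives 40.4 + 0.4x − (247.5 - 0.5x) = 74, so x' = 937/3.
Then Pb = 247.5 − 0.5·(937/3) = 274/3 and Ps = 40.4 + 0.4·(937/3) = 496/3.
Government outlay = subsidy × quantity = 74 × 937/3 = 69338/3.

Government cost = 69338/3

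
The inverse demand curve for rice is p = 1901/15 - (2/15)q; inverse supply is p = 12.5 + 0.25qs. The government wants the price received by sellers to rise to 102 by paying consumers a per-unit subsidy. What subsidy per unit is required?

At a seller price of 102, quantity supplied is -50 + 4·102 = 358.
Buyers absorb 358 only when they pay pb = 1901/15 − (2/15)·358 = 79.
s = ps − pb = 102 − 79 = 23.

Required subsidy s = 23 per unit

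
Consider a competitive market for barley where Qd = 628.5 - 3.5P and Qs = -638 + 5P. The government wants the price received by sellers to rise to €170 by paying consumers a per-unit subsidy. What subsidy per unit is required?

Required subsidy s = €51 per unit

At a seller price of 170, quantity supplied is -638 + 5·170 = 212.
Buyers absorb 212 only when they pay Pb with 628.5 − 3.5·Pb = 212, i.e. Pb = 119.
s = Ps − Pb = 170 − 119 = 51.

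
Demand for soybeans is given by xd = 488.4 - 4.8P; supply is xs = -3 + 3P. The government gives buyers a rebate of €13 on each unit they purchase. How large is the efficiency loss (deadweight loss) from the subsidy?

Pre-subsidy: 488.4 - 4.8P = -3 + 3P gives P* = 63, x* = 186.
With the rebate, buyers effectively pay Pb = Ps − 13, where Ps is the price sellers receive.
Demand in terms of Ps becomes xd = 488.4 − 4.8(Ps − 13) = 550.8 - 4.8Ps. Setting this equal to supply: 550.8 - 4.8Ps = -3 + 3Ps, so Ps = 71.
Buyers pay Pb = 71 − 13 = 58; x' = -3 + 3·71 = 210.
The subsidy expands output by 210 − 186 = 24 past the efficient level; on those units the gap between marginal cost and willingness to pay runs from 0 up to 13.
DWL = ½ × 13 × 24 = 156.

Deadweight loss = €156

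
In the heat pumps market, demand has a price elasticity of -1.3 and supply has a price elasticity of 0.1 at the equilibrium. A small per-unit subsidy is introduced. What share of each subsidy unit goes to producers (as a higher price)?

For a small subsidy around the equilibrium, the benefit split depends on the relative slopes, which at a point are proportional to the elasticities.
Buyer share = εs/(εs + |εd|) = 0.1/(0.1 + 1.3) = 1/14; seller share = |εd|/(εs + |εd|) = 13/14.
So producers capture 13/14 of the subsidy.

Producer share = 13/14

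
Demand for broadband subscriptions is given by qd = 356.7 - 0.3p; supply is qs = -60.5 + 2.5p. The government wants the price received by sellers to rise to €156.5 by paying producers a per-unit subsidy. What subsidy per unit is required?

Required subsidy s = €70 per unit

At a seller price of 156.5, quantity supplied is -60.5 + 2.5·156.5 = 330.75.
Buyers absorb 330.75 only when they pay pb with 356.7 − 0.3·pb = 330.75, i.e. pb = 86.5.
s = ps − pb = 156.5 − 86.5 = 70.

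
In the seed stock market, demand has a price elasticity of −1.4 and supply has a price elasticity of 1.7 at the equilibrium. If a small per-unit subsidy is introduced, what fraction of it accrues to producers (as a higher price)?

Producer share = 14/31

For a small subsidy around the equilibrium, the benefit split depends on the relative slopes, which at a point are proportional to the elasticities.
Buyer share = εs/(εs + |εd|) = 1.7/(1.7 + 1.4) = 17/31; seller share = |εd|/(εs + |εd|) = 14/31.
So producers capture 14/31 of the subsidy.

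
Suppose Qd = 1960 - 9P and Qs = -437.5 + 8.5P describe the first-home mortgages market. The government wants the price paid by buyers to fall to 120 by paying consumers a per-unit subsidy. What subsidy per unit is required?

Required subsidy s = 35 per unit

At a buyer price of 120, quantity demanded is 1960 − 9·120 = 880.
Sellers supply 880 only when they receive Ps with -437.5 + 8.5·Ps = 880, i.e. Ps = 155.
s = Ps − Pb = 155 − 120 = 35.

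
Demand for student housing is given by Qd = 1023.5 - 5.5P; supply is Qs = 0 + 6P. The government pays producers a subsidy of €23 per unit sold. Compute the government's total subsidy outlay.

Government cost = €13800

Pre-subsidy: 1023.5 - 5.5P = 0 + 6P gives P* = 89, Q* = 534.
With the subsidy, sellers receive Ps = Pb + 23 for each unit, where Pb is the price buyers pay.
Supply in terms of Pb becomes Qs = 0 + 6(Pb + 23) = 138 + 6Pb. Setting this equal to demand: 1023.5 - 5.5Pb = 138 + 6Pb, so Pb = 77.
Sellers receive Ps = 77 + 23 = 100; Q' = 1023.5 − 5.5·77 = 600.
Government outlay = subsidy × quantity = 23 × 600 = 13800.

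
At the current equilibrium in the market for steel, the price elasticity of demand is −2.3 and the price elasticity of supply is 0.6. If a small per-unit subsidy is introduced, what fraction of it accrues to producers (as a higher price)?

For a small subsidy around the equilibrium, the benefit split depends on the relative slopes, which at a point are proportional to the elasticities.
Buyer share = εs/(εs + |εd|) = 0.6/(0.6 + 2.3) = 6/29; seller share = |εd|/(εs + |εd|) = 23/29.
So producers capture 23/29 of the subsidy.

Producer share = 23/29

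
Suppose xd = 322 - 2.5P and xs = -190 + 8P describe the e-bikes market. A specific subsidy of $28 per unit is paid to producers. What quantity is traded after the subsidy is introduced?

x' = 1774/7

Pre-subsidy: 322 - 2.5P = -190 + 8P gives P* = 1024/21, x* = 4202/21.
With the subsidy, sellers receive Ps = Pb + 28 for each unit, where Pb is the price buyers pay.
Supply in terms of Pb becomes xs = -190 + 8(Pb + 28) = 34 + 8Pb. Setting this equal to demand: 322 - 2.5Pb = 34 + 8Pb, so Pb = 192/7.
Sellers receive Ps = 192/7 + 28 = 388/7; x' = 322 − 2.5·(192/7) = 1774/7.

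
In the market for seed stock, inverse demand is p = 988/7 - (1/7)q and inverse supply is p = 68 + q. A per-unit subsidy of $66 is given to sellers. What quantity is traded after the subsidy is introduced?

q' = 121.75

Pre-subsidy: 988/7 - (1/7)q = 68 + q gives q* = 64 and p* = 132.
With the subsidy, sellers receive ps = pb + 66 for each unit, where pb is the price buyers pay.
On the curves, pb = 988/7 - (1/7)q and ps = 68 + q; the wedge ps − pb = 66 gives 68 + q − (988/7 - (1/7)q) = 66, so q' = 121.75.
Then pb = 988/7 − (1/7)·121.75 = 123.75 and ps = 68 + 1·121.75 = 189.75.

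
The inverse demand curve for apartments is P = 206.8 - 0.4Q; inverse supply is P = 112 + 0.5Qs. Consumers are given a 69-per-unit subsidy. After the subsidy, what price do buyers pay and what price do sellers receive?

Buyers pay 134; sellers receive 203

Pre-subsidy: 206.8 - 0.4Q = 112 + 0.5Q gives Q* = 316/3 and P* = 494/3.
With the rebate, buyers effectively pay Pb = Ps − 69, where Ps is the price sellers receive.
On the curves, Pb = 206.8 - 0.4Q and Ps = 112 + 0.5Q; the wedge Ps − Pb = 69 gives 112 + 0.5Q − (206.8 - 0.4Q) = 69, so Q' = 182.
Then Pb = 206.8 − 0.4·182 = 134 and Ps = 112 + 0.5·182 = 203.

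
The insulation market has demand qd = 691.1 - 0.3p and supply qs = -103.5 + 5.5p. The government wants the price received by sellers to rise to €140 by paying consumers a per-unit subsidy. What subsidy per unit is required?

At a seller price of 140, quantity supplied is -103.5 + 5.5·140 = 666.5.
Buyers absorb 666.5 only when they pay pb with 691.1 − 0.3·pb = 666.5, i.e. pb = 82.
s = ps − pb = 140 − 82 = 58.

Required subsidy s = €58 per unit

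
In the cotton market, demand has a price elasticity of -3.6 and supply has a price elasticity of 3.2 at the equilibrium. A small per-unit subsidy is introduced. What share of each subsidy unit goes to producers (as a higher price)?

For a small subsidy around the equilibrium, the benefit split depends on the relative slopes, which at a point are proportional to the elasticities.
Buyer share = εs/(εs + |εd|) = 3.2/(3.2 + 3.6) = 8/17; seller share = |εd|/(εs + |εd|) = 9/17.
So producers capture 9/17 of the subsidy.

Producer share = 9/17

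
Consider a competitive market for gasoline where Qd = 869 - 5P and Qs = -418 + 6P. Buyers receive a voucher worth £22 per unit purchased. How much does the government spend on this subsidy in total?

Government cost = £7568

Pre-subsidy: 869 - 5P = -418 + 6P gives P* = 117, Q* = 284.
With the rebate, buyers effectively pay Pb = Ps − 22, where Ps is the price sellers receive.
Demand in terms of Ps becomes Qd = 869 − 5(Ps − 22) = 979 - 5Ps. Setting this equal to supply: 979 - 5Ps = -418 + 6Ps, so Ps = 127.
Buyers pay Pb = 127 − 22 = 105; Q' = -418 + 6·127 = 344.
Government outlay = subsidy × quantity = 22 × 344 = 7568.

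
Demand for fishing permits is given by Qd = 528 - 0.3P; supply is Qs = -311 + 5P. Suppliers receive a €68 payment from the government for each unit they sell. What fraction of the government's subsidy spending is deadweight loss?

DWL / government spending = 170/8829

Pre-subsidy: 528 - 0.3P = -311 + 5P gives P* = 8390/53, Q* = 25467/53.
With the subsidy, sellers receive Ps = Pb + 68 for each unit, where Pb is the price buyers pay.
Supply in terms of Pb becomes Qs = -311 + 5(Pb + 68) = 29 + 5Pb. Setting this equal to demand: 528 - 0.3Pb = 29 + 5Pb, so Pb = 4990/53.
Sellers receive Ps = 4990/53 + 68 = 8594/53; Q' = 528 − 0.3·(4990/53) = 26487/53.
ΔCS = ½(25467/53 + 26487/53)(8390/53 − 4990/53) = 88321800/2809; ΔPS = ½(25467/53 + 26487/53)(8594/53 − 8390/53) = 5299308/2809.
Government spending = 68 × 26487/53 = 1801116/53.
DWL = ½ × 68 × (26487/53 − 25467/53) = 34680/53; fraction = (34680/53) / (1801116/53) = 170/8829.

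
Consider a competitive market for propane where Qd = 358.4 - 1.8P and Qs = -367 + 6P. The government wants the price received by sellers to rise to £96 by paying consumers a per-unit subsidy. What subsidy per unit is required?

At a seller price of 96, quantity supplied is -367 + 6·96 = 209.
Buyers absorb 209 only when they pay Pb with 358.4 − 1.8·Pb = 209, i.e. Pb = 83.
s = Ps − Pb = 96 − 83 = 13.

Required subsidy s = £13 per unit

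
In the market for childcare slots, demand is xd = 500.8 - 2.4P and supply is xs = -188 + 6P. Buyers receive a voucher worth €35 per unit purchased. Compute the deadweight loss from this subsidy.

Pre-subsidy: 500.8 - 2.4P = -188 + 6P gives P* = 82, x* = 304.
With the rebate, buyers effectively pay Pb = Ps − 35, where Ps is the price sellers receive.
Demand in terms of Ps becomes xd = 500.8 − 2.4(Ps − 35) = 584.8 - 2.4Ps. Setting this equal to supply: 584.8 - 2.4Ps = -188 + 6Ps, so Ps = 92.
Buyers pay Pb = 92 − 35 = 57; x' = -188 + 6·92 = 364.
The subsidy expands output by 364 − 304 = 60 past the efficient level; on those units the gap between marginal cost and willingness to pay runs from 0 up to 35.
DWL = ½ × 35 × 60 = 1050.

Deadweight loss = €1050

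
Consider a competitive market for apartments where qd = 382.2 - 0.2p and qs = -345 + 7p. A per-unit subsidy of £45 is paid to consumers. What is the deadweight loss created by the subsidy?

Pre-subsidy: 382.2 - 0.2p = -345 + 7p gives p* = 101, q* = 362.
With the rebate, buyers effectively pay pb = ps − 45, where ps is the price sellers receive.
Demand in terms of ps becomes qd = 382.2 − 0.2(ps − 45) = 391.2 - 0.2ps. Setting this equal to supply: 391.2 - 0.2ps = -345 + 7ps, so ps = 102.25.
Buyers pay pb = 102.25 − 45 = 57.25; q' = -345 + 7·102.25 = 370.75.
The subsidy expands output by 370.75 − 362 = 8.75 past the efficient level; on those units the gap between marginal cost and willingness to pay runs from 0 up to 45.
DWL = ½ × 45 × 8.75 = 196.875.

Deadweight loss = £196.875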